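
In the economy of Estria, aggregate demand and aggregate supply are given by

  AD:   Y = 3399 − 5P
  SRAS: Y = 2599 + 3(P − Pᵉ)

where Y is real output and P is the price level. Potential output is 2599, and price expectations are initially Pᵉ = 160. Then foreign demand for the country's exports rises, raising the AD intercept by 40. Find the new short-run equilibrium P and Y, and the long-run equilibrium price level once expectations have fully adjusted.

Short run: P = 165, Y = 2614. Long run: P = 168.

AD shifts right: new AD is Y = 3439 − 5P. With Pᵉ = 160, SRAS is Y = 2119 + 3P.
Short run: 3439 − 5P = 2119 + 3P gives 1320 = 8P, so P = 165 and Y = 3439 − 5·165 = 2614.
Y = 2614 is above potential 2599; expectations adjust and SRAS shifts left until Y = 2599.
Long run: on the new AD curve, 2599 = 3439 − 5P gives P = 168.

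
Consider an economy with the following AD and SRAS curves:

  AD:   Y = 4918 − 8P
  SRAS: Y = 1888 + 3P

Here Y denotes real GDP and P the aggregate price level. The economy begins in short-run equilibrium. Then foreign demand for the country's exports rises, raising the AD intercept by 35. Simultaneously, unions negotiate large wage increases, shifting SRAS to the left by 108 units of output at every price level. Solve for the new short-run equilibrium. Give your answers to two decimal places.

After both shocks: AD is Y = 4953 − 8P and SRAS is Y = 1780 + 3P.
Setting them equal: 3173 = 11P, so P = 288.45.
Substituting into AD, Y = 2645.36.

P = 288.45, Y = 2645.36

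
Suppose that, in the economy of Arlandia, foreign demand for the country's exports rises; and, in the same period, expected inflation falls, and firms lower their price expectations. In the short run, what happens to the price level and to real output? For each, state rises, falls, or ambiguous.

Price level: ambiguous; output: rises

The first event is a positive demand shock: AD shifts right, which by itself pushes P up and Y up.
The second is a favourable supply shock: SRAS shifts right, which by itself pushes P down and Y up.
The two shocks push P in opposite directions, so the effect on P is ambiguous. Both shocks push Y up, so Y rises.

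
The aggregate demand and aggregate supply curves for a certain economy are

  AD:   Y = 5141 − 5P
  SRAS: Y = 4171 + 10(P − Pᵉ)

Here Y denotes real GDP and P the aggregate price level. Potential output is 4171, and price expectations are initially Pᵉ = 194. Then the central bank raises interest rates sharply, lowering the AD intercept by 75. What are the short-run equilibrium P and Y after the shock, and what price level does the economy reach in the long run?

Short run: P = 189, Y = 4121. Long run: P = 179.

AD shifts left: new AD is Y = 5066 − 5P. With Pᵉ = 194, SRAS is Y = 2231 + 10P.
Short run: 5066 − 5P = 2231 + 10P gives 2835 = 15P, so P = 189 and Y = 5066 − 5·189 = 4121.
Y = 4121 is below potential 4171; expectations adjust and SRAS shifts right until Y = 4171.
Long run: on the new AD curve, 4171 = 5066 − 5P gives P = 179.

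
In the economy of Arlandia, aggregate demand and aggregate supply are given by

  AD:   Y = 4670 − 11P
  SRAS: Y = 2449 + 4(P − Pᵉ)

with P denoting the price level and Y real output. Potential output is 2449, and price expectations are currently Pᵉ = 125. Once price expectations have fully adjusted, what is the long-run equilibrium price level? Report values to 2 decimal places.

Long-run P = 201.91

Short run: with Pᵉ = 125, SRAS is Y = 1949 + 4P. Setting AD = SRAS gives 2721 = 15P, so P = 181.40 and Y = 4670 − 11P = 2674.60.
Output 2674.60 is above potential 2449, so over time expected prices rise and SRAS shifts left until Y returns to 2449.
Long run: Y = 2449 on the AD curve gives 2449 = 4670 − 11P, so P = 201.91.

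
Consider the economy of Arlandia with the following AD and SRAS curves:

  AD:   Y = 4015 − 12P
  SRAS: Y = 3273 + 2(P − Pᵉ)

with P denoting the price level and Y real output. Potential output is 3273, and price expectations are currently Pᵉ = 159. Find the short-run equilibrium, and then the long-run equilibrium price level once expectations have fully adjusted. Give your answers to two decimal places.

Short run: P = 75.71, Y = 3106.43. Long run: P = 61.83.

Short run: with Pᵉ = 159, SRAS is Y = 2955 + 2P. Setting AD = SRAS gives 1060 = 14P, so P = 75.71 and Y = 4015 − 12P = 3106.43.
Output 3106.43 is below potential 3273, so over time expected prices fall and SRAS shifts right until Y returns to 3273.
Long run: Y = 3273 on the AD curve gives 3273 = 4015 − 12P, so P = 61.83.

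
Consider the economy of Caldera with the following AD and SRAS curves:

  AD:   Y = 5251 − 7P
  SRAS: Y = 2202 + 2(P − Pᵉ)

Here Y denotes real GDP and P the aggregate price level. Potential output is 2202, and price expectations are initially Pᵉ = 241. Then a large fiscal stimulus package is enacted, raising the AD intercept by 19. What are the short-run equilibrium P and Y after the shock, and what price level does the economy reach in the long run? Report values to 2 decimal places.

Short run: P = 394.44, Y = 2508.89. Long run: P = 438.29.

AD shifts right: new AD is Y = 5270 − 7P. With Pᵉ = 241, SRAS is Y = 1720 + 2P.
Short run: 5270 − 7P = 1720 + 2P gives 3550 = 9P, so P = 394.44 and Y = 5270 − 7P = 2508.89.
Y = 2508.89 is above potential 2202; expectations adjust and SRAS shifts left until Y = 2202.
Long run: on the new AD curve, 2202 = 5270 − 7P gives P = 438.29.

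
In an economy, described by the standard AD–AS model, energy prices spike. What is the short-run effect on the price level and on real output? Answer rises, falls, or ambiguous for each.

Price level: rises; output: falls

This is an adverse supply shock: SRAS shifts left.
Moving along the downward-sloping AD curve, P rises and Y falls.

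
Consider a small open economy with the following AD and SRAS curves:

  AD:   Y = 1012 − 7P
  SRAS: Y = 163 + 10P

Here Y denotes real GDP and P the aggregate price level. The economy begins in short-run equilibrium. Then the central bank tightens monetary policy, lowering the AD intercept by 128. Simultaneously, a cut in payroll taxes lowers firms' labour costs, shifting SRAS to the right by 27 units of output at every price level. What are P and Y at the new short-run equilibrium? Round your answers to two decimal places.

P = 40.82, Y = 598.24

After both shocks: AD is Y = 884 − 7P and SRAS is Y = 190 + 10P.
Setting them equal: 694 = 17P, so P = 40.82.
Substituting into AD, Y = 598.24.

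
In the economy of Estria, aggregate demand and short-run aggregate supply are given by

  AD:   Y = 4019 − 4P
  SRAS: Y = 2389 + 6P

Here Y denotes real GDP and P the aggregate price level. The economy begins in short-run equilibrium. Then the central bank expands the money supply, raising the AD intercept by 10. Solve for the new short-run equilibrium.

This is a positive demand shock: AD shifts right.
New AD: Y = 4029 − 4P.
Set AD = SRAS: 4029 − 4P = 2389 + 6P, so 1640 = 10P and P = 164.
Y = 4029 − 4·164 = 3373.

P = 164, Y = 3373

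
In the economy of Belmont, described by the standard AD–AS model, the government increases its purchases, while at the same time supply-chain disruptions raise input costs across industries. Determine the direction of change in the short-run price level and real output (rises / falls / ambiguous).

Price level: rises; output: ambiguous

The first event is a positive demand shock: AD shifts right, which by itself pushes P up and Y up.
The second is an adverse supply shock: SRAS shifts left, which by itself pushes P up and Y down.
Both shocks push P up, so P rises. The two shocks push Y in opposite directions, so the effect on Y is ambiguous.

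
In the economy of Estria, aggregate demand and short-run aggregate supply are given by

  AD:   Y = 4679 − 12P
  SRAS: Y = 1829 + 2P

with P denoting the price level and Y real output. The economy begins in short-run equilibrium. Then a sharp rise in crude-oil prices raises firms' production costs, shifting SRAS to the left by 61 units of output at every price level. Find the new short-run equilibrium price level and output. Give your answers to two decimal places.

P = 207.93, Y = 2183.86

This is a negative supply shock: SRAS shifts left.
New SRAS: Y = 1768 + 2P.
Set AD = SRAS: 4679 − 12P = 1768 + 2P, so 2911 = 14P and P = 207.93.
Substituting into AD, Y = 2183.86.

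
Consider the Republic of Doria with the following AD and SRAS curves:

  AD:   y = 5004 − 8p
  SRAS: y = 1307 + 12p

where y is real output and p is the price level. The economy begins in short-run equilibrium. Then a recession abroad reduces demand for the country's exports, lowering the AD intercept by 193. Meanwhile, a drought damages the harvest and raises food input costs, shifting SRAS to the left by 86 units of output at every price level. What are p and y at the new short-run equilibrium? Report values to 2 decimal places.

After both shocks: AD is y = 4811 − 8p and SRAS is y = 1221 + 12p.
Setting them equal: 3590 = 20p, so p = 179.50.
Substituting into AD, y = 3375.00.

p = 179.50, y = 3375.00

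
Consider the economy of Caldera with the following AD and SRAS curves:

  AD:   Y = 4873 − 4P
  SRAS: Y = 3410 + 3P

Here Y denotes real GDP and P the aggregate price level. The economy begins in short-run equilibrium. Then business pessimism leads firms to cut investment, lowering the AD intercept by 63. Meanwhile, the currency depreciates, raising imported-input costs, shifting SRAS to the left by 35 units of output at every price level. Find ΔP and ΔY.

ΔP = -4, ΔY = -47

After both shocks: AD is Y = 4810 − 4P and SRAS is Y = 3375 + 3P.
Setting them equal: 1435 = 7P, so P = 205.
Y = 4810 − 4·205 = 3990.
Initially P = 209, Y = 4037, so ΔP = -4 and ΔY = -47.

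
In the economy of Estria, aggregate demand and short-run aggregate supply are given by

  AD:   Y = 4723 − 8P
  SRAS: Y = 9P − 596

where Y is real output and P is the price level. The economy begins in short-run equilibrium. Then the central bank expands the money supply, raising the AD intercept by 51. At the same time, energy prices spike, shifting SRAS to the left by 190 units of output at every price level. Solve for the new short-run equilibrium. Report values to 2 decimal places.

P = 327.06, Y = 2157.53

After both shocks: AD is Y = 4774 − 8P and SRAS is Y = 9P − 786.
Setting them equal: 5560 = 17P, so P = 327.06.
Substituting into AD, Y = 2157.53.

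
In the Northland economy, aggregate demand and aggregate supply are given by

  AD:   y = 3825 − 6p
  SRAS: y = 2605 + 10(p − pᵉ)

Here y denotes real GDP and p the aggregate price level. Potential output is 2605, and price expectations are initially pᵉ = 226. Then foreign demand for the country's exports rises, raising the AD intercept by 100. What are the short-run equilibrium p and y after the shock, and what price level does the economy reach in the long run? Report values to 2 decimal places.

AD shifts right: new AD is y = 3925 − 6p. With pᵉ = 226, SRAS is y = 345 + 10p.
Short run: 3925 − 6p = 345 + 10p gives 3580 = 16p, so p = 223.75 and y = 3925 − 6p = 2582.50.
y = 2582.50 is below potential 2605; expectations adjust and SRAS shifts right until y = 2605.
Long run: on the new AD curve, 2605 = 3925 − 6p gives p = 220.00.

Short run: p = 223.75, y = 2582.50. Long run: p = 220.00.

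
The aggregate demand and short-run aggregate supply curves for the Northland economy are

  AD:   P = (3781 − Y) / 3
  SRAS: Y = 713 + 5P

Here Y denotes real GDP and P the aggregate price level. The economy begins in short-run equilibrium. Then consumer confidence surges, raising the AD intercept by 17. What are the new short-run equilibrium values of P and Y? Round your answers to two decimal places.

This is a positive demand shock: AD shifts right.
New AD: Y = 3798 − 3P.
Set AD = SRAS: 3798 − 3P = 713 + 5P, so 3085 = 8P and P = 385.63.
Substituting into AD, Y = 2641.13.

P = 385.63, Y = 2641.13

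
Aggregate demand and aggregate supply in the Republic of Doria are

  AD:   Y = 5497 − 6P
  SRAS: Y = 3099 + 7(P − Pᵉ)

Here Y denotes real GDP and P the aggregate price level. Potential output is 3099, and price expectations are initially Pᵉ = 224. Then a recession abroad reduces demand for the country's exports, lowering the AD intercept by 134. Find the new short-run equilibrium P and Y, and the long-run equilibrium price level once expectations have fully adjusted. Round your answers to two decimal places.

Short run: P = 294.77, Y = 3594.38. Long run: P = 377.33.

AD shifts left: new AD is Y = 5363 − 6P. With Pᵉ = 224, SRAS is Y = 1531 + 7P.
Short run: 5363 − 6P = 1531 + 7P gives 3832 = 13P, so P = 294.77 and Y = 5363 − 6P = 3594.38.
Y = 3594.38 is above potential 3099; expectations adjust and SRAS shifts left until Y = 3099.
Long run: on the new AD curve, 3099 = 5363 − 6P gives P = 377.33.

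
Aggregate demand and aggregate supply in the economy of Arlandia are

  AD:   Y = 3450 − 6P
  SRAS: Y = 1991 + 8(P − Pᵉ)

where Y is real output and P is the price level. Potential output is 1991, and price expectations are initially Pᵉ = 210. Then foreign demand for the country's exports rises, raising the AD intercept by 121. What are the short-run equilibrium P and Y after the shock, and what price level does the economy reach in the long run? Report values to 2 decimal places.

AD shifts right: new AD is Y = 3571 − 6P. With Pᵉ = 210, SRAS is Y = 311 + 8P.
Short run: 3571 − 6P = 311 + 8P gives 3260 = 14P, so P = 232.86 and Y = 3571 − 6P = 2173.86.
Y = 2173.86 is above potential 1991; expectations adjust and SRAS shifts left until Y = 1991.
Long run: on the new AD curve, 1991 = 3571 − 6P gives P = 263.33.

Short run: P = 232.86, Y = 2173.86. Long run: P = 263.33.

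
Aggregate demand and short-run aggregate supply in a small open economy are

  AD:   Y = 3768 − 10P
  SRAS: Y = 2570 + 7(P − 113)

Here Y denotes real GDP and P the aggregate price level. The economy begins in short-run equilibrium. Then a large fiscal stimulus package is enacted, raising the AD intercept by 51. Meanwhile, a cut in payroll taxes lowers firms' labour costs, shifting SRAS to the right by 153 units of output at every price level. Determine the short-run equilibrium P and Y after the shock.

P = 111, Y = 2709

After both shocks: AD is Y = 3819 − 10P and SRAS is Y = 1932 + 7P.
Setting them equal: 1887 = 17P, so P = 111.
Y = 3819 − 10·111 = 2709.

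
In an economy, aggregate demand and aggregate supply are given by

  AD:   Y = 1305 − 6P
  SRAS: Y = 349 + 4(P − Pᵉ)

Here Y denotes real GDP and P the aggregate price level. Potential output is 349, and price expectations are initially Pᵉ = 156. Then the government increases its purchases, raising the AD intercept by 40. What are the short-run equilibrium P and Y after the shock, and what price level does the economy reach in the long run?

AD shifts right: new AD is Y = 1345 − 6P. With Pᵉ = 156, SRAS is Y = 4P − 275.
Short run: 1345 − 6P = 4P − 275 gives 1620 = 10P, so P = 162 and Y = 1345 − 6·162 = 373.
Y = 373 is above potential 349; expectations adjust and SRAS shifts left until Y = 349.
Long run: on the new AD curve, 349 = 1345 − 6P gives P = 166.

Short run: P = 162, Y = 373. Long run: P = 166.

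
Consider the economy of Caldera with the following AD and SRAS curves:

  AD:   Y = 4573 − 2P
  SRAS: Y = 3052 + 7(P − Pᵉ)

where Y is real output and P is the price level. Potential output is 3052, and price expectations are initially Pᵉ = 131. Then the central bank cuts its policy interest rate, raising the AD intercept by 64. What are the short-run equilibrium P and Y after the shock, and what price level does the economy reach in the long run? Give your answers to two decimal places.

Short run: P = 278.00, Y = 4081.00. Long run: P = 792.50.

AD shifts right: new AD is Y = 4637 − 2P. With Pᵉ = 131, SRAS is Y = 2135 + 7P.
Short run: 4637 − 2P = 2135 + 7P gives 2502 = 9P, so P = 278.00 and Y = 4637 − 2P = 4081.00.
Y = 4081.00 is above potential 3052; expectations adjust and SRAS shifts left until Y = 3052.
Long run: on the new AD curve, 3052 = 4637 − 2P gives P = 792.50.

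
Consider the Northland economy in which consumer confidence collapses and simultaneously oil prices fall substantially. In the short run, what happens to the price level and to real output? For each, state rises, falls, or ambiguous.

The first event is a negative demand shock: AD shifts left, which by itself pushes P down and Y down.
The second is a favourable supply shock: SRAS shifts right, which by itself pushes P down and Y up.
Both shocks push P down, so P falls. The two shocks push Y in opposite directions, so the effect on Y is ambiguous.

Price level: falls; output: ambiguous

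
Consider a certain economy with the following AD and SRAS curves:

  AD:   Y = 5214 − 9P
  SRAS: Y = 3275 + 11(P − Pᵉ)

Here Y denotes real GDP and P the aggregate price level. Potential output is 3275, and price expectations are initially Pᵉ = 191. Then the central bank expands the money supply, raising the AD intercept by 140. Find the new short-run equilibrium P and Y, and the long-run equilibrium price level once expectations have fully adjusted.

AD shifts right: new AD is Y = 5354 − 9P. With Pᵉ = 191, SRAS is Y = 1174 + 11P.
Short run: 5354 − 9P = 1174 + 11P gives 4180 = 20P, so P = 209 and Y = 5354 − 9·209 = 3473.
Y = 3473 is above potential 3275; expectations adjust and SRAS shifts left until Y = 3275.
Long run: on the new AD curve, 3275 = 5354 − 9P gives P = 231.

Short run: P = 209, Y = 3473. Long run: P = 231.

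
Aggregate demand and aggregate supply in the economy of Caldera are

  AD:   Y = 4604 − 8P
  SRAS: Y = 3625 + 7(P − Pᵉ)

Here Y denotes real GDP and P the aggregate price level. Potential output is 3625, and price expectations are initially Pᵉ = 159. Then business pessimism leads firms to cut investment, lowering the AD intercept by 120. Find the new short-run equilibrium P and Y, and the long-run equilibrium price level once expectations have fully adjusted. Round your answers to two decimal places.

AD shifts left: new AD is Y = 4484 − 8P. With Pᵉ = 159, SRAS is Y = 2512 + 7P.
Short run: 4484 − 8P = 2512 + 7P gives 1972 = 15P, so P = 131.47 and Y = 4484 − 8P = 3432.27.
Y = 3432.27 is below potential 3625; expectations adjust and SRAS shifts right until Y = 3625.
Long run: on the new AD curve, 3625 = 4484 − 8P gives P = 107.38.

Short run: P = 131.47, Y = 3432.27. Long run: P = 107.38.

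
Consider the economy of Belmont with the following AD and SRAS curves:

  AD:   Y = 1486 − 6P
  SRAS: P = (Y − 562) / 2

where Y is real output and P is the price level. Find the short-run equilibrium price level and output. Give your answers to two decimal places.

Rearrange SRAS to Y = 562 + 2P.
Set AD = SRAS: 1486 − 6P = 562 + 2P, so 924 = 8P and P = 115.50.
Substituting into AD, Y = 1486 − 6P = 793.00.

P = 115.50, Y = 793.00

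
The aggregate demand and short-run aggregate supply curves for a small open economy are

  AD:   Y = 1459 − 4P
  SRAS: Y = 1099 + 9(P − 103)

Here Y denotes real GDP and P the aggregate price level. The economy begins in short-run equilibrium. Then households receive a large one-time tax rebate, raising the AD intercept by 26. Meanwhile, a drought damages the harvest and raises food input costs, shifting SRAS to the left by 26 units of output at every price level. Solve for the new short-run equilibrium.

P = 103, Y = 1073

After both shocks: AD is Y = 1485 − 4P and SRAS is Y = 146 + 9P.
Setting them equal: 1339 = 13P, so P = 103.
Y = 1485 − 4·103 = 1073.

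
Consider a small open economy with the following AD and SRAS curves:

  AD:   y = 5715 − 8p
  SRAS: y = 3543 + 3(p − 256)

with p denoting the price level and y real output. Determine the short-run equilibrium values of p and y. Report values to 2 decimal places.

p = 267.27, y = 3576.82

Write SRAS as y = 3543 + 3p − 768 = 2775 + 3p.
Set AD = SRAS: 5715 − 8p = 2775 + 3p, so 2940 = 11p and p = 267.27.
Substituting into AD, y = 5715 − 8p = 3576.82.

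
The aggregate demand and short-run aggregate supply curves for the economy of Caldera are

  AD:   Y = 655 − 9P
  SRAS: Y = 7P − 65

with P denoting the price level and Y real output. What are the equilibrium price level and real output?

P = 45, Y = 250

Set AD = SRAS: 655 − 9P = 7P − 65, so 720 = 16P and P = 45.
Then Y = 655 − 9·45 = 250.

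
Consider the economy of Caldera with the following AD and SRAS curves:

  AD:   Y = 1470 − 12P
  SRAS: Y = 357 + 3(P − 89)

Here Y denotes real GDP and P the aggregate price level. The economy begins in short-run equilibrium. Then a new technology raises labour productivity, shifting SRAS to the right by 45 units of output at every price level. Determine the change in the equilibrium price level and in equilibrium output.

This is a positive supply shock: SRAS shifts right.
New SRAS: Y = 135 + 3P.
Set AD = SRAS: 1470 − 12P = 135 + 3P, so 1335 = 15P and P = 89.
Y = 1470 − 12·89 = 402.
Initially P = 92, Y = 366, so ΔP = -3 and ΔY = +36.

ΔP = -3, ΔY = +36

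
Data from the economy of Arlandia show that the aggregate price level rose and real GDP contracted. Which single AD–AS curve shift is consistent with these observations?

P rose and Y fell. An AD shift moves P and Y in the same direction; an SRAS shift moves them in opposite directions.
Here P and Y moved in opposite directions, so the SRAS curve shifted.
Since Y fell, SRAS shifted left.

SRAS shifted left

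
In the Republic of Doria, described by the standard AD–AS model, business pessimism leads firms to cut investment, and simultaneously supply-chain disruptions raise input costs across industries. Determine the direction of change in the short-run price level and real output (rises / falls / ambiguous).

The first event is a negative demand shock: AD shifts left, which by itself pushes P down and Y down.
The second is an adverse supply shock: SRAS shifts left, which by itself pushes P up and Y down.
The two shocks push P in opposite directions, so the effect on P is ambiguous. Both shocks push Y down, so Y falls.

Price level: ambiguous; output: falls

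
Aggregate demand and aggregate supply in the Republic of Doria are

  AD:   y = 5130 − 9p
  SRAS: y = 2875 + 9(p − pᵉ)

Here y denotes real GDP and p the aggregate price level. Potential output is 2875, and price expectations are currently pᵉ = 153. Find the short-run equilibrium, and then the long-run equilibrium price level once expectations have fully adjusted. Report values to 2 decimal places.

Short run: p = 201.78, y = 3314.00. Long run: p = 250.56.

Short run: with pᵉ = 153, SRAS is y = 1498 + 9p. Setting AD = SRAS gives 3632 = 18p, so p = 201.78 and y = 5130 − 9p = 3314.00.
Output 3314.00 is above potential 2875, so over time expected prices rise and SRAS shifts left until y returns to 2875.
Long run: y = 2875 on the AD curve gives 2875 = 5130 − 9p, so p = 250.56.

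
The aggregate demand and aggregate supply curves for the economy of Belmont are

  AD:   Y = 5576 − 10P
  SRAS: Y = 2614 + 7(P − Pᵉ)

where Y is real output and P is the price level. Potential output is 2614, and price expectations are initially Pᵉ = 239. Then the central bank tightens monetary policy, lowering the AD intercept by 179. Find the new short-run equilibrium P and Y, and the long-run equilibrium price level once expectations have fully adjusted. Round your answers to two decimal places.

Short run: P = 262.12, Y = 2775.82. Long run: P = 278.30.

AD shifts left: new AD is Y = 5397 − 10P. With Pᵉ = 239, SRAS is Y = 941 + 7P.
Short run: 5397 − 10P = 941 + 7P gives 4456 = 17P, so P = 262.12 and Y = 5397 − 10P = 2775.82.
Y = 2775.82 is above potential 2614; expectations adjust and SRAS shifts left until Y = 2614.
Long run: on the new AD curve, 2614 = 5397 − 10P gives P = 278.30.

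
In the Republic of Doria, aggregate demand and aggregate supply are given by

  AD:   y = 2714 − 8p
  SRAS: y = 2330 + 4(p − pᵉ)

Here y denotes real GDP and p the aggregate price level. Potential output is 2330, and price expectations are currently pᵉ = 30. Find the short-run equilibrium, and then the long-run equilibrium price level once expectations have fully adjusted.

Short run: p = 42, y = 2378. Long run: p = 48.

Short run: with pᵉ = 30, SRAS is y = 2210 + 4p. Setting AD = SRAS gives 504 = 12p, so p = 42 and y = 2714 − 8·42 = 2378.
Output 2378 is above potential 2330, so over time expected prices rise and SRAS shifts left until y returns to 2330.
Long run: y = 2330 on the AD curve gives 2330 = 2714 − 8p, so p = 48.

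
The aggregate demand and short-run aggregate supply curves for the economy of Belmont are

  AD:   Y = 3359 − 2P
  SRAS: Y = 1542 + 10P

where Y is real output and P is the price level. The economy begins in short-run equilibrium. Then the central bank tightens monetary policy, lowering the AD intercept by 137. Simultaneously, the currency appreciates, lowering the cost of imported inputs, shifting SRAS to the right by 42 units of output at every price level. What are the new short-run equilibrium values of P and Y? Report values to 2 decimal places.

P = 136.50, Y = 2949.00

After both shocks: AD is Y = 3222 − 2P and SRAS is Y = 1584 + 10P.
Setting them equal: 1638 = 12P, so P = 136.50.
Substituting into AD, Y = 2949.00.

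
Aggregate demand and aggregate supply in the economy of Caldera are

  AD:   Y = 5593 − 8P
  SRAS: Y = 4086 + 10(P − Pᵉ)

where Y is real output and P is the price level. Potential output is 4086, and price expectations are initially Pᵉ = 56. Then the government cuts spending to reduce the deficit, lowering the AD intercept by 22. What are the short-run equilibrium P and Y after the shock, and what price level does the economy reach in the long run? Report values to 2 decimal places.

AD shifts left: new AD is Y = 5571 − 8P. With Pᵉ = 56, SRAS is Y = 3526 + 10P.
Short run: 5571 − 8P = 3526 + 10P gives 2045 = 18P, so P = 113.61 and Y = 5571 − 8P = 4662.11.
Y = 4662.11 is above potential 4086; expectations adjust and SRAS shifts left until Y = 4086.
Long run: on the new AD curve, 4086 = 5571 − 8P gives P = 185.63.

Short run: P = 113.61, Y = 4662.11. Long run: P = 185.63.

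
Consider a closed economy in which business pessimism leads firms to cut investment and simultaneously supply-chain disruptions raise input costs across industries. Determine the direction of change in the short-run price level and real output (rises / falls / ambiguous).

The first event is a negative demand shock: AD shifts left, which by itself pushes P down and Y down.
The second is an adverse supply shock: SRAS shifts left, which by itself pushes P up and Y down.
The two shocks push P in opposite directions, so the effect on P is ambiguous. Both shocks push Y down, so Y falls.

Price level: ambiguous; output: falls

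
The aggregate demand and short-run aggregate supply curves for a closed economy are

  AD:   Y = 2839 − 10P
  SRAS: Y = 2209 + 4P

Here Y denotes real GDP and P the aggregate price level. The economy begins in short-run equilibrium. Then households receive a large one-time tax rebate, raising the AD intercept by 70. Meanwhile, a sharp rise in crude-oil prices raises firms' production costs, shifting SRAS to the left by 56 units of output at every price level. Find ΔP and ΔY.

ΔP = +9, ΔY = -20

After both shocks: AD is Y = 2909 − 10P and SRAS is Y = 2153 + 4P.
Setting them equal: 756 = 14P, so P = 54.
Y = 2909 − 10·54 = 2369.
Initially P = 45, Y = 2389, so ΔP = +9 and ΔY = -20.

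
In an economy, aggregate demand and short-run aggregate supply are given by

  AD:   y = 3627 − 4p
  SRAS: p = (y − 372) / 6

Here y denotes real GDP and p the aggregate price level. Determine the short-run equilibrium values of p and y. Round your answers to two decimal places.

Rearrange SRAS to y = 372 + 6p.
Set AD = SRAS: 3627 − 4p = 372 + 6p, so 3255 = 10p and p = 325.50.
Substituting into AD, y = 3627 − 4p = 2325.00.

p = 325.50, y = 2325.00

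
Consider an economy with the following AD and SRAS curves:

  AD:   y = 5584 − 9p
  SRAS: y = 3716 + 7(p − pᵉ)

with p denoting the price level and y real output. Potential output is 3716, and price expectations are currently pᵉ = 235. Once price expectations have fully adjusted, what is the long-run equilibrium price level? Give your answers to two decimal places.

Short run: with pᵉ = 235, SRAS is y = 2071 + 7p. Setting AD = SRAS gives 3513 = 16p, so p = 219.56 and y = 5584 − 9p = 3607.94.
Output 3607.94 is below potential 3716, so over time expected prices fall and SRAS shifts right until y returns to 3716.
Long run: y = 3716 on the AD curve gives 3716 = 5584 − 9p, so p = 207.56.

Long-run p = 207.56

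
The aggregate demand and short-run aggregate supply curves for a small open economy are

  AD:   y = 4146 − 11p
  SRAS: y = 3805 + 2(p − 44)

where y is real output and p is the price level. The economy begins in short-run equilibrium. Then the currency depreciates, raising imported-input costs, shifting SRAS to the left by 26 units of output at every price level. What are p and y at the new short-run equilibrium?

This is a negative supply shock: SRAS shifts left.
New SRAS: y = 3691 + 2p.
Set AD = SRAS: 4146 − 11p = 3691 + 2p, so 455 = 13p and p = 35.
y = 4146 − 11·35 = 3761.

p = 35, y = 3761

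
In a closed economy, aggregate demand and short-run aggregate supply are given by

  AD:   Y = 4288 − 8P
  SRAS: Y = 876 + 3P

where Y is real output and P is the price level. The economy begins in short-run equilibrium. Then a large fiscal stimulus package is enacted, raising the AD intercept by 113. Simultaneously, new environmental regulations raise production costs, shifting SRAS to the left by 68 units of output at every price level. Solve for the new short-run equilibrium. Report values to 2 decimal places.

After both shocks: AD is Y = 4401 − 8P and SRAS is Y = 808 + 3P.
Setting them equal: 3593 = 11P, so P = 326.64.
Substituting into AD, Y = 1787.91.

P = 326.64, Y = 1787.91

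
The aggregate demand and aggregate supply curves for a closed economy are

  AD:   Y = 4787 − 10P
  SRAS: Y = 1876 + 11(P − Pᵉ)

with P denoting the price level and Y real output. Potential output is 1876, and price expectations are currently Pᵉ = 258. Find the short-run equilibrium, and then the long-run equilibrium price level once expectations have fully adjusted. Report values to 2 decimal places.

Short run: with Pᵉ = 258, SRAS is Y = 11P − 962. Setting AD = SRAS gives 5749 = 21P, so P = 273.76 and Y = 4787 − 10P = 2049.38.
Output 2049.38 is above potential 1876, so over time expected prices rise and SRAS shifts left until Y returns to 1876.
Long run: Y = 1876 on the AD curve gives 1876 = 4787 − 10P, so P = 291.10.

Short run: P = 273.76, Y = 2049.38. Long run: P = 291.10.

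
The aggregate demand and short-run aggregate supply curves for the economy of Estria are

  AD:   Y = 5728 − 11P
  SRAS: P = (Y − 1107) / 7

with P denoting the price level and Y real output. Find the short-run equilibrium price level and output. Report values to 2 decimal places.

P = 256.72, Y = 2904.06

Rearrange SRAS to Y = 1107 + 7P.
Set AD = SRAS: 5728 − 11P = 1107 + 7P, so 4621 = 18P and P = 256.72.
Substituting into AD, Y = 5728 − 11P = 2904.06.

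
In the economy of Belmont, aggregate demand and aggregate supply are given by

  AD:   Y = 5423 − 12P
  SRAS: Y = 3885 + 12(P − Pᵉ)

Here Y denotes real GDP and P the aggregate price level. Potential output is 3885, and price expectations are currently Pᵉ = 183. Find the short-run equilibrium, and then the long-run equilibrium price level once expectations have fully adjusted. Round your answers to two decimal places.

Short run: P = 155.58, Y = 3556.00. Long run: P = 128.17.

Short run: with Pᵉ = 183, SRAS is Y = 1689 + 12P. Setting AD = SRAS gives 3734 = 24P, so P = 155.58 and Y = 5423 − 12P = 3556.00.
Output 3556.00 is below potential 3885, so over time expected prices fall and SRAS shifts right until Y returns to 3885.
Long run: Y = 3885 on the AD curve gives 3885 = 5423 − 12P, so P = 128.17.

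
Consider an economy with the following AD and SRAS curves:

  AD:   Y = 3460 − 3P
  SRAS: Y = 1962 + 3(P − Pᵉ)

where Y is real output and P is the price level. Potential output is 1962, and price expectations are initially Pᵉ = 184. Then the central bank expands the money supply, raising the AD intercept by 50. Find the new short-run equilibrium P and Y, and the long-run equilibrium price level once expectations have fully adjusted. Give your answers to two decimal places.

Short run: P = 350.00, Y = 2460.00. Long run: P = 516.00.

AD shifts right: new AD is Y = 3510 − 3P. With Pᵉ = 184, SRAS is Y = 1410 + 3P.
Short run: 3510 − 3P = 1410 + 3P gives 2100 = 6P, so P = 350.00 and Y = 3510 − 3P = 2460.00.
Y = 2460.00 is above potential 1962; expectations adjust and SRAS shifts left until Y = 1962.
Long run: on the new AD curve, 1962 = 3510 − 3P gives P = 516.00.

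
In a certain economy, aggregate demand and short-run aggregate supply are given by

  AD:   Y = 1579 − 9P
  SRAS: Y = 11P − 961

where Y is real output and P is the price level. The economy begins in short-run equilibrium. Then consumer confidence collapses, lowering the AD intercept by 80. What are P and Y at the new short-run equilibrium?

P = 123, Y = 392

This is a negative demand shock: AD shifts left.
New AD: Y = 1499 − 9P.
Set AD = SRAS: 1499 − 9P = 11P − 961, so 2460 = 20P and P = 123.
Y = 1499 − 9·123 = 392.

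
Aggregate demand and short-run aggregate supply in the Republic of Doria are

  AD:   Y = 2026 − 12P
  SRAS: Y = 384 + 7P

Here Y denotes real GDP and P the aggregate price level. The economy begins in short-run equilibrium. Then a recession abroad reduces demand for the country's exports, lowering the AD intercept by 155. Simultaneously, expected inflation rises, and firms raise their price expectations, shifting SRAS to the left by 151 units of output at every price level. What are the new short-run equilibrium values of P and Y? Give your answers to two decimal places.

P = 86.21, Y = 836.47

After both shocks: AD is Y = 1871 − 12P and SRAS is Y = 233 + 7P.
Setting them equal: 1638 = 19P, so P = 86.21.
Substituting into AD, Y = 836.47.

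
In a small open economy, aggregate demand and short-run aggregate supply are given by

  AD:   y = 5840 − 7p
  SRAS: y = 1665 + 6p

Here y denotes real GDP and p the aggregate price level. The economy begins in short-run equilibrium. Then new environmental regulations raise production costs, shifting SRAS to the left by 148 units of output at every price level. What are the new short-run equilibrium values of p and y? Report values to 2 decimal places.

This is a negative supply shock: SRAS shifts left.
New SRAS: y = 1517 + 6p.
Set AD = SRAS: 5840 − 7p = 1517 + 6p, so 4323 = 13p and p = 332.54.
Substituting into AD, y = 3512.23.

p = 332.54, y = 3512.23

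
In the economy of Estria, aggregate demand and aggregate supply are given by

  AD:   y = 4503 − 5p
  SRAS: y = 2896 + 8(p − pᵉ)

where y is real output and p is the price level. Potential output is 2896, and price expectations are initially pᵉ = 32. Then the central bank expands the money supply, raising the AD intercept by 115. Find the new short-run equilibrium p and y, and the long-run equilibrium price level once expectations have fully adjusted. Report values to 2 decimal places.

AD shifts right: new AD is y = 4618 − 5p. With pᵉ = 32, SRAS is y = 2640 + 8p.
Short run: 4618 − 5p = 2640 + 8p gives 1978 = 13p, so p = 152.15 and y = 4618 − 5p = 3857.23.
y = 3857.23 is above potential 2896; expectations adjust and SRAS shifts left until y = 2896.
Long run: on the new AD curve, 2896 = 4618 − 5p gives p = 344.40.

Short run: p = 152.15, y = 3857.23. Long run: p = 344.40.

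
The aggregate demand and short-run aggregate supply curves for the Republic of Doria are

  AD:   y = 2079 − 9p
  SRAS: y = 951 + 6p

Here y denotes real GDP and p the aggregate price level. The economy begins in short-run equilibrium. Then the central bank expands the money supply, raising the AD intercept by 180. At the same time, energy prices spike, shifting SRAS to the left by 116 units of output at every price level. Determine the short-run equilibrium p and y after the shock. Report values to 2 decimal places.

After both shocks: AD is y = 2259 − 9p and SRAS is y = 835 + 6p.
Setting them equal: 1424 = 15p, so p = 94.93.
Substituting into AD, y = 1404.60.

p = 94.93, y = 1404.60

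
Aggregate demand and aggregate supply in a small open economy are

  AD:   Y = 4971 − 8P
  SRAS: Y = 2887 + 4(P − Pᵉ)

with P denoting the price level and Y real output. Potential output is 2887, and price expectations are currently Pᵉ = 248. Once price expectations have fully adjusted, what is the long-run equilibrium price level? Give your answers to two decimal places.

Long-run P = 260.50

Short run: with Pᵉ = 248, SRAS is Y = 1895 + 4P. Setting AD = SRAS gives 3076 = 12P, so P = 256.33 and Y = 4971 − 8P = 2920.33.
Output 2920.33 is above potential 2887, so over time expected prices rise and SRAS shifts left until Y returns to 2887.
Long run: Y = 2887 on the AD curve gives 2887 = 4971 − 8P, so P = 260.50.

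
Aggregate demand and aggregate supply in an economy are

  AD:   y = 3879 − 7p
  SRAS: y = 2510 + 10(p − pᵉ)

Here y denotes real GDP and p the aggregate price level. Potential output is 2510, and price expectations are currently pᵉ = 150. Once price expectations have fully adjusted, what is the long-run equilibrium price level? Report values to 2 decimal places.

Long-run p = 195.57

Short run: with pᵉ = 150, SRAS is y = 1010 + 10p. Setting AD = SRAS gives 2869 = 17p, so p = 168.76 and y = 3879 − 7p = 2697.65.
Output 2697.65 is above potential 2510, so over time expected prices rise and SRAS shifts left until y returns to 2510.
Long run: y = 2510 on the AD curve gives 2510 = 3879 − 7p, so p = 195.57.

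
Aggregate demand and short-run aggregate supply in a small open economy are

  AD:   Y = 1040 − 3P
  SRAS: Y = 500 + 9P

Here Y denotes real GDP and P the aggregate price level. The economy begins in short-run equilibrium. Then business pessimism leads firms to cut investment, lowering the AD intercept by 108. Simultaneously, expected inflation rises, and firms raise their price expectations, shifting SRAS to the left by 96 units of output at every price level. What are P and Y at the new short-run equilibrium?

P = 44, Y = 800

After both shocks: AD is Y = 932 − 3P and SRAS is Y = 404 + 9P.
Setting them equal: 528 = 12P, so P = 44.
Y = 932 − 3·44 = 800.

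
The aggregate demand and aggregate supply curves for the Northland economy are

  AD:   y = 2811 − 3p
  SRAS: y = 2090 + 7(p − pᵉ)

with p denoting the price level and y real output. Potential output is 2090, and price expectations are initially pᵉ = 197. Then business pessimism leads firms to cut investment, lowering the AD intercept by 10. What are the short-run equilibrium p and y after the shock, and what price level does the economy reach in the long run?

Short run: p = 209, y = 2174. Long run: p = 237.

AD shifts left: new AD is y = 2801 − 3p. With pᵉ = 197, SRAS is y = 711 + 7p.
Short run: 2801 − 3p = 711 + 7p gives 2090 = 10p, so p = 209 and y = 2801 − 3·209 = 2174.
y = 2174 is above potential 2090; expectations adjust and SRAS shifts left until y = 2090.
Long run: on the new AD curve, 2090 = 2801 − 3p gives p = 237.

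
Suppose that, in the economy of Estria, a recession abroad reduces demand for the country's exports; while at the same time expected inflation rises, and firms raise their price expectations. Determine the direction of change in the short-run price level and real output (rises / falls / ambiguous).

The first event is a negative demand shock: AD shifts left, which by itself pushes P down and Y down.
The second is an adverse supply shock: SRAS shifts left, which by itself pushes P up and Y down.
The two shocks push P in opposite directions, so the effect on P is ambiguous. Both shocks push Y down, so Y falls.

Price level: ambiguous; output: falls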